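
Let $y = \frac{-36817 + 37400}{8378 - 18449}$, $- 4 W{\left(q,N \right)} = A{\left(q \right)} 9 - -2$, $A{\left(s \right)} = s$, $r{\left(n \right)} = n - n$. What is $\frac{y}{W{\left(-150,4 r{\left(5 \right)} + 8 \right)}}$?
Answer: $- \frac{583}{3393927} \approx -0.00017178$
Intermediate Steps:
$r{\left(n \right)} = 0$
$W{\left(q,N \right)} = - \frac{1}{2} - \frac{9 q}{4}$ ($W{\left(q,N \right)} = - \frac{q 9 - -2}{4} = - \frac{9 q + 2}{4} = - \frac{2 + 9 q}{4} = - \frac{1}{2} - \frac{9 q}{4}$)
$y = - \frac{583}{10071}$ ($y = \frac{583}{-10071} = 583 \left(- \frac{1}{10071}\right) = - \frac{583}{10071} \approx -0.057889$)
$\frac{y}{W{\left(-150,4 r{\left(5 \right)} + 8 \right)}} = - \frac{583}{10071 \left(- \frac{1}{2} - - \frac{675}{2}\right)} = - \frac{583}{10071 \left(- \frac{1}{2} + \frac{675}{2}\right)} = - \frac{583}{10071 \cdot 337} = \left(- \frac{583}{10071}\right) \frac{1}{337} = - \frac{583}{3393927}$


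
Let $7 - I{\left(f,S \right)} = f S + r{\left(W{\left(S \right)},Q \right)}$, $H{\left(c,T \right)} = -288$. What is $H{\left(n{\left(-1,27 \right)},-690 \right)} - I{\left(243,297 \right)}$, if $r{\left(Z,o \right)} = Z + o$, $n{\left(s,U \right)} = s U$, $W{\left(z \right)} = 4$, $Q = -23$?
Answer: $71857$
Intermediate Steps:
$n{\left(s,U \right)} = U s$
$I{\left(f,S \right)} = 26 - S f$ ($I{\left(f,S \right)} = 7 - \left(f S + \left(4 - 23\right)\right) = 7 - \left(S f - 19\right) = 7 - \left(-19 + S f\right) = 26 - S f$)
$H{\left(n{\left(-1,27 \right)},-690 \right)} - I{\left(243,297 \right)} = -288 - \left(26 - 297 \cdot 243\right) = -288 - \left(26 - 72171\right) = -288 - -72145 = -288 + 72145 = 71857$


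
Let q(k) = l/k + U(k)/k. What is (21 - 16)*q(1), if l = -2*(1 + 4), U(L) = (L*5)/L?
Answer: -25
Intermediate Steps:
U(L) = 5 (U(L) = (5*L)/L = 5)
l = -10 (l = -2*5 = -10)
q(k) = -5/k (q(k) = -10/k + 5/k = -5/k)
(21 - 16)*q(1) = (21 - 16)*(-5/1) = 5*(-5*1) = 5*(-5) = -25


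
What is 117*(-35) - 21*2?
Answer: -4137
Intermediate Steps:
117*(-35) - 21*2 = -4095 - 42 = -4137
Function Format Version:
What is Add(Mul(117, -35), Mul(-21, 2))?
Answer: -4137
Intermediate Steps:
Add(Mul(117, -35), Mul(-21, 2)) = Add(-4095, -42) = -4137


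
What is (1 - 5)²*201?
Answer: 3216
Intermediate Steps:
(1 - 5)²*201 = (-4)²*201 = 16*201 = 3216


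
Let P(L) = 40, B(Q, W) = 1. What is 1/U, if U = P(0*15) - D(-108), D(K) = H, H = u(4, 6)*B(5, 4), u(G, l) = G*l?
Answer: 1/16 ≈ 0.062500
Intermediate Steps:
H = 24 (H = (4*6)*1 = 24*1 = 24)
D(K) = 24
U = 16 (U = 40 - 1*24 = 40 - 24 = 16)
1/U = 1/16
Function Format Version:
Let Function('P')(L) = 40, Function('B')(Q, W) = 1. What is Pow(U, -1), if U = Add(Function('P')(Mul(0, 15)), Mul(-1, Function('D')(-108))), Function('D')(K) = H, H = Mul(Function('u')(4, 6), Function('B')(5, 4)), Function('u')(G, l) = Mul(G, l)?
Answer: Rational(1, 16) ≈ 0.062500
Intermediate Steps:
H = 24 (H = Mul(Mul(4, 6), 1) = Mul(24, 1) = 24)
Function('D')(K) = 24
U = 16 (U = Add(40, Mul(-1, 24)) = Add(40, -24) = 16)
Pow(U, -1) = Pow(16, -1) = Rational(1, 16)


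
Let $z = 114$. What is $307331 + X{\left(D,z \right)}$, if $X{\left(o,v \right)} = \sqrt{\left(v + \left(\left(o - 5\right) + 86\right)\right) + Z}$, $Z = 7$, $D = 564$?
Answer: $307331 + \sqrt{766} \approx 3.0736 \cdot 10^{5}$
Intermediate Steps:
$X{\left(o,v \right)} = \sqrt{88 + o + v}$ ($X{\left(o,v \right)} = \sqrt{\left(v + \left(\left(o - 5\right) + 86\right)\right) + 7} = \sqrt{\left(v + \left(\left(-5 + o\right) + 86\right)\right) + 7} = \sqrt{\left(v + \left(81 + o\right)\right) + 7} = \sqrt{\left(81 + o + v\right) + 7} = \sqrt{88 + o + v}$)
$307331 + X{\left(D,z \right)} = 307331 + \sqrt{88 + 564 + 114} = 307331 + \sqrt{766}$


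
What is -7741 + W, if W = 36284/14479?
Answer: -112045655/14479 ≈ -7738.5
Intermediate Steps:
W = 36284/14479 (W = 36284*(1/14479) = 36284/14479 ≈ 2.5060)
-7741 + W = -7741 + 36284/14479 = -112045655/14479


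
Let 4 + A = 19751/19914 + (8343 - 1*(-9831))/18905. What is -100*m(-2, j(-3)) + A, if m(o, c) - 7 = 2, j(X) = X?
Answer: -339597339989/376474170 ≈ -902.05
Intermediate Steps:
m(o, c) = 9 (m(o, c) = 7 + 2 = 9)
A = -770586989/376474170 (A = -4 + (19751/19914 + (8343 - 1*(-9831))/18905) = -4 + (19751*(1/19914) + (8343 + 9831)*(1/18905)) = -4 + (19751/19914 + 18174*(1/18905)) = -4 + (19751/19914 + 18174/18905) = -4 + 735309691/376474170 = -770586989/376474170 ≈ -2.0469)
-100*m(-2, j(-3)) + A = -100*9 - 770586989/376474170 = -900 - 770586989/376474170 = -339597339989/376474170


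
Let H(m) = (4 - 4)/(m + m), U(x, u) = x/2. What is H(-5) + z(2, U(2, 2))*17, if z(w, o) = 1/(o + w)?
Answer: 17/3 ≈ 5.6667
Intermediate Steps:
U(x, u) = x/2 (U(x, u) = x*(½) = x/2)
H(m) = 0 (H(m) = 0/((2*m)) = 0*(1/(2*m)) = 0)
H(-5) + z(2, U(2, 2))*17 = 0 + 17/((½)*2 + 2) = 0 + 17/(1 + 2) = 0 + 17/3 = 17/3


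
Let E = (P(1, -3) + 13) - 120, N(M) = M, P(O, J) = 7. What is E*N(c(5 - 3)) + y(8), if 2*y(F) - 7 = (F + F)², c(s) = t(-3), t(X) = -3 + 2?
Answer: 463/2 ≈ 231.50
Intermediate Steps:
t(X) = -1
c(s) = -1
y(F) = 7/2 + 2*F² (y(F) = 7/2 + (F + F)²/2 = 7/2 + (2*F)²/2 = 7/2 + (4*F²)/2 = 7/2 + 2*F²)
E = -100 (E = (7 + 13) - 120 = 20 - 120 = -100)
E*N(c(5 - 3)) + y(8) = -100*(-1) + (7/2 + 2*8²) = 100 + (7/2 + 2*64) = 100 + (7/2 + 128) = 100 + 263/2 = 463/2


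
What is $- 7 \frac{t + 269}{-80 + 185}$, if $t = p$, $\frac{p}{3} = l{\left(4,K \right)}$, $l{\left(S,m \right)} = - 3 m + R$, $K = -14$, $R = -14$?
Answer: $- \frac{353}{15} \approx -23.533$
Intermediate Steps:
$l{\left(S,m \right)} = -14 - 3 m$ ($l{\left(S,m \right)} = - 3 m - 14 = -14 - 3 m$)
$p = 84$ ($p = 3 \left(-14 - -42\right) = 3 \left(-14 + 42\right) = 3 \cdot 28 = 84$)
$t = 84$
$- 7 \frac{t + 269}{-80 + 185} = - 7 \frac{84 + 269}{-80 + 185} = - 7 \cdot \frac{353}{105} = - 7 \cdot 353 \cdot \frac{1}{105} = \left(-7\right) \frac{353}{105} = - \frac{353}{15}$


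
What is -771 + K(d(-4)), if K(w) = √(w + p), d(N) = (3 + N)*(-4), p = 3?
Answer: -771 + √7 ≈ -768.35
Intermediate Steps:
d(N) = -12 - 4*N
K(w) = √(3 + w) (K(w) = √(w + 3) = √(3 + w))
-771 + K(d(-4)) = -771 + √(3 + (-12 - 4*(-4))) = -771 + √(3 + (-12 + 16)) = -771 + √(3 + 4) = -771 + √7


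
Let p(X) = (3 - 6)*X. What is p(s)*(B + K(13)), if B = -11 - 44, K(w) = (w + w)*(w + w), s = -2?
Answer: 3726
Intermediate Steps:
p(X) = -3*X
K(w) = 4*w**2 (K(w) = (2*w)*(2*w) = 4*w**2)
B = -55
p(s)*(B + K(13)) = (-3*(-2))*(-55 + 4*13**2) = 6*(-55 + 4*169) = 6*(-55 + 676) = 6*621 = 3726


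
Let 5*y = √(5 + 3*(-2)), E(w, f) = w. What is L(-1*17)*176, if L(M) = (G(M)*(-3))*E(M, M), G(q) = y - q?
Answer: 152592 + 8976*I/5 ≈ 1.5259e+5 + 1795.2*I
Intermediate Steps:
y = I/5 (y = √(5 + 3*(-2))/5 = √(5 - 6)/5 = √(-1)/5 = I/5 ≈ 0.2*I)
G(q) = -q + I/5 (G(q) = I/5 - q = -q + I/5)
L(M) = M*(3*M - 3*I/5) (L(M) = ((-M + I/5)*(-3))*M = (3*M - 3*I/5)*M = M*(3*M - 3*I/5))
L(-1*17)*176 = (3*(-1*17)*(-I + 5*(-1*17))/5)*176 = ((⅗)*(-17)*(-I + 5*(-17)))*176 = ((⅗)*(-17)*(-I - 85))*176 = ((⅗)*(-17)*(-85 - I))*176 = (867 + 51*I/5)*176 = 152592 + 8976*I/5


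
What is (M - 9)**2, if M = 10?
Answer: 1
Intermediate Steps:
(M - 9)**2 = (10 - 9)**2 = 1**2 = 1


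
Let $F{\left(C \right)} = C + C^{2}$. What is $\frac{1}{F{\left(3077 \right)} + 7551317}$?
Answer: $\frac{1}{17022323} \approx 5.8746 \cdot 10^{-8}$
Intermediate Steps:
$\frac{1}{F{\left(3077 \right)} + 7551317} = \frac{1}{3077 \left(1 + 3077\right) + 7551317} = \frac{1}{3077 \cdot 3078 + 7551317} = \frac{1}{9471006 + 7551317} = \frac{1}{17022323}$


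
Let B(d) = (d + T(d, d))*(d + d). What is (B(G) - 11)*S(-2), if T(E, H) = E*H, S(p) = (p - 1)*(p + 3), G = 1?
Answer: 21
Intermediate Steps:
S(p) = (-1 + p)*(3 + p)
B(d) = 2*d*(d + d²) (B(d) = (d + d*d)*(d + d) = (d + d²)*(2*d) = 2*d*(d + d²))
(B(G) - 11)*S(-2) = (2*1²*(1 + 1) - 11)*(-3 + (-2)² + 2*(-2)) = (2*1*2 - 11)*(-3 + 4 - 4) = (4 - 11)*(-3) = -7*(-3) = 21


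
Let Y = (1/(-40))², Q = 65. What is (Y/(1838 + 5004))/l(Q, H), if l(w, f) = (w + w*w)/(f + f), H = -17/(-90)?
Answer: 17/2113356960000 ≈ 8.0441e-12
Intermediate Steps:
H = 17/90 (H = -17*(-1/90) = 17/90 ≈ 0.18889)
Y = 1/1600 (Y = (-1/40)² = 1/1600 ≈ 0.00062500)
l(w, f) = (w + w²)/(2*f) (l(w, f) = (w + w²)/((2*f)) = (w + w²)*(1/(2*f)) = (w + w²)/(2*f))
(Y/(1838 + 5004))/l(Q, H) = (1/(1600*(1838 + 5004)))/(((½)*65*(1 + 65)/(17/90))) = ((1/1600)/6842)/(((½)*65*(90/17)*66)) = ((1/1600)*(1/6842))/(193050/17) = (1/10947200)*(17/193050) = 17/2113356960000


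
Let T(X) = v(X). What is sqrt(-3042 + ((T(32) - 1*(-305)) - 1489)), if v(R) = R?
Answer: 3*I*sqrt(466) ≈ 64.761*I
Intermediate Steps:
T(X) = X
sqrt(-3042 + ((T(32) - 1*(-305)) - 1489)) = sqrt(-3042 + ((32 - 1*(-305)) - 1489)) = sqrt(-3042 + ((32 + 305) - 1489)) = sqrt(-3042 + (337 - 1489)) = sqrt(-3042 - 1152) = sqrt(-4194) = 3*I*sqrt(466)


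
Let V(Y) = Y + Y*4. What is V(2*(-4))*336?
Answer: -13440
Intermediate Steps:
V(Y) = 5*Y (V(Y) = Y + 4*Y = 5*Y)
V(2*(-4))*336 = (5*(2*(-4)))*336 = (5*(-8))*336 = -40*336 = -13440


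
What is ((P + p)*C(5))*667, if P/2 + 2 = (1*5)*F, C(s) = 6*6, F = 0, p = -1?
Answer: -120060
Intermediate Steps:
C(s) = 36
P = -4 (P = -4 + 2*((1*5)*0) = -4 + 2*(5*0) = -4 + 2*0 = -4 + 0 = -4)
((P + p)*C(5))*667 = ((-4 - 1)*36)*667 = -5*36*667 = -180*667 = -120060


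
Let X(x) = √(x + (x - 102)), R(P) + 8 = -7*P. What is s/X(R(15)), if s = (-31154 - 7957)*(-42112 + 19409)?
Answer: -887937033*I*√82/164 ≈ -4.9028e+7*I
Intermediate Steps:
R(P) = -8 - 7*P
s = 887937033 (s = -39111*(-22703) = 887937033)
X(x) = √(-102 + 2*x) (X(x) = √(x + (-102 + x)) = √(-102 + 2*x))
s/X(R(15)) = 887937033/(√(-102 + 2*(-8 - 7*15))) = 887937033/(√(-102 + 2*(-8 - 105))) = 887937033/(√(-102 + 2*(-113))) = 887937033/(√(-102 - 226)) = 887937033/(√(-328)) = 887937033/((2*I*√82)) = 887937033*(-I*√82/164) = -887937033*I*√82/164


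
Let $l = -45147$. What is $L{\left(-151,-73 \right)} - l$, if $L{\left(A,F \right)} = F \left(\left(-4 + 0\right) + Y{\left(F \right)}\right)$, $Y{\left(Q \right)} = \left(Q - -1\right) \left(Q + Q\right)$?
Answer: $-721937$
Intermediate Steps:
$Y{\left(Q \right)} = 2 Q \left(1 + Q\right)$ ($Y{\left(Q \right)} = \left(Q + 1\right) 2 Q = \left(1 + Q\right) 2 Q = 2 Q \left(1 + Q\right)$)
$L{\left(A,F \right)} = F \left(-4 + 2 F \left(1 + F\right)\right)$ ($L{\left(A,F \right)} = F \left(\left(-4 + 0\right) + 2 F \left(1 + F\right)\right) = F \left(-4 + 2 F \left(1 + F\right)\right)$)
$L{\left(-151,-73 \right)} - l = 2 \left(-73\right) \left(-2 - 73 \left(1 - 73\right)\right) - -45147 = 2 \left(-73\right) \left(-2 - -5256\right) + 45147 = 2 \left(-73\right) \left(-2 + 5256\right) + 45147 = 2 \left(-73\right) 5254 + 45147 = -767084 + 45147 = -721937$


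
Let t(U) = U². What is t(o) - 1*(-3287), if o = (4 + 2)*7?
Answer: 5051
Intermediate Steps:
o = 42 (o = 6*7 = 42)
t(o) - 1*(-3287) = 42² - 1*(-3287) = 1764 + 3287 = 5051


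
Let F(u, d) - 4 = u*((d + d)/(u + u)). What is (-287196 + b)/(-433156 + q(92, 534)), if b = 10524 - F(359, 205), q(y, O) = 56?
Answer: 276881/433100 ≈ 0.63930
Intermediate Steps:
F(u, d) = 4 + d (F(u, d) = 4 + u*((d + d)/(u + u)) = 4 + u*((2*d)/((2*u))) = 4 + u*((2*d)*(1/(2*u))) = 4 + u*(d/u) = 4 + d)
b = 10315 (b = 10524 - (4 + 205) = 10524 - 1*209 = 10524 - 209 = 10315)
(-287196 + b)/(-433156 + q(92, 534)) = (-287196 + 10315)/(-433156 + 56) = -276881/(-433100) = -276881*(-1/433100) = 276881/433100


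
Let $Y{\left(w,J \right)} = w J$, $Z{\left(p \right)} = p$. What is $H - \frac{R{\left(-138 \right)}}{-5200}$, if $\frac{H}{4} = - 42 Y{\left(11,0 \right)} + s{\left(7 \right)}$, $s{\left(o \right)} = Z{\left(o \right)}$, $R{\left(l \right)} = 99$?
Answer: $\frac{145699}{5200} \approx 28.019$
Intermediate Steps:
$s{\left(o \right)} = o$
$Y{\left(w,J \right)} = J w$
$H = 28$ ($H = 4 \left(- 42 \cdot 0 \cdot 11 + 7\right) = 4 \left(\left(-42\right) 0 + 7\right) = 4 \left(0 + 7\right) = 4 \cdot 7 = 28$)
$H - \frac{R{\left(-138 \right)}}{-5200} = 28 - \frac{99}{-5200} = 28 - 99 \left(- \frac{1}{5200}\right) = 28 - - \frac{99}{5200} = 28 + \frac{99}{5200} = \frac{145699}{5200}$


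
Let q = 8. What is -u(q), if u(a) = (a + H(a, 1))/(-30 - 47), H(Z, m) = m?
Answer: 9/77 ≈ 0.11688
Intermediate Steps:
u(a) = -1/77 - a/77 (u(a) = (a + 1)/(-30 - 47) = (1 + a)/(-77) = (1 + a)*(-1/77) = -1/77 - a/77)
-u(q) = -(-1/77 - 1/77*8) = -(-1/77 - 8/77) = -1*(-9/77) = 9/77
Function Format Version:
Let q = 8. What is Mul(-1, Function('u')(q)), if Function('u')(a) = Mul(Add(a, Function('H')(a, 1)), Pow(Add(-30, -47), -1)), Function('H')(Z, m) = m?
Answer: Rational(9, 77) ≈ 0.11688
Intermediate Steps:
Function('u')(a) = Add(Rational(-1, 77), Mul(Rational(-1, 77), a)) (Function('u')(a) = Mul(Add(a, 1), Pow(Add(-30, -47), -1)) = Mul(Add(1, a), Pow(-77, -1)) = Mul(Add(1, a), Rational(-1, 77)) = Add(Rational(-1, 77), Mul(Rational(-1, 77), a)))
Mul(-1, Function('u')(q)) = Mul(-1, Add(Rational(-1, 77), Mul(Rational(-1, 77), 8))) = Mul(-1, Add(Rational(-1, 77), Rational(-8, 77))) = Mul(-1, Rational(-9, 77)) = Rational(9, 77)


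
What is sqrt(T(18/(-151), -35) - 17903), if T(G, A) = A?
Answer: I*sqrt(17938) ≈ 133.93*I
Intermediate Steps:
sqrt(T(18/(-151), -35) - 17903) = sqrt(-35 - 17903) = sqrt(-17938) = I*sqrt(17938)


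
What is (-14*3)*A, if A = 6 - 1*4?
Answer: -84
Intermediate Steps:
A = 2 (A = 6 - 4 = 2)
(-14*3)*A = -14*3*2 = -7*6*2 = -42*2 = -84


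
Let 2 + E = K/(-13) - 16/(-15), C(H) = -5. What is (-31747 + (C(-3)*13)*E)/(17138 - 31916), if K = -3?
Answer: 47552/22167 ≈ 2.1452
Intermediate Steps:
E = -137/195 (E = -2 + (-3/(-13) - 16/(-15)) = -2 + (-3*(-1/13) - 16*(-1/15)) = -2 + (3/13 + 16/15) = -2 + 253/195 = -137/195 ≈ -0.70256)
(-31747 + (C(-3)*13)*E)/(17138 - 31916) = (-31747 - 5*13*(-137/195))/(17138 - 31916) = (-31747 - 65*(-137/195))/(-14778) = (-31747 + 137/3)*(-1/14778) = -95104/3*(-1/14778) = 47552/22167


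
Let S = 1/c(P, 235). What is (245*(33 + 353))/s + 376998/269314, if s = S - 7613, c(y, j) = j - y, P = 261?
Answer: -41969431597/3807695989 ≈ -11.022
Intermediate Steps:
S = -1/26 (S = 1/(235 - 1*261) = 1/(235 - 261) = 1/(-26) = -1/26 ≈ -0.038462)
s = -197939/26 (s = -1/26 - 7613 = -197939/26 ≈ -7613.0)
(245*(33 + 353))/s + 376998/269314 = (245*(33 + 353))/(-197939/26) + 376998/269314 = (245*386)*(-26/197939) + 376998*(1/269314) = 94570*(-26/197939) + 188499/134657 = -351260/28277 + 188499/134657 = -41969431597/3807695989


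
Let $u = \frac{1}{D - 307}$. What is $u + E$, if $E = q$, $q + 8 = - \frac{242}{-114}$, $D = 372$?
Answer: $- \frac{21718}{3705} \approx -5.8618$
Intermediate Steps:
$u = \frac{1}{65}$ ($u = \frac{1}{372 - 307} = \frac{1}{65} \approx 0.015385$)
$q = - \frac{335}{57}$ ($q = -8 - \frac{242}{-114} = -8 - - \frac{121}{57} = -8 + \frac{121}{57} = - \frac{335}{57} \approx -5.8772$)
$E = - \frac{335}{57} \approx -5.8772$
$u + E = \frac{1}{65} - \frac{335}{57} = - \frac{21718}{3705}$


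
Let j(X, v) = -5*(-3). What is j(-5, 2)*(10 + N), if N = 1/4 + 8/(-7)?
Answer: 3825/28 ≈ 136.61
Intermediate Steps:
j(X, v) = 15
N = -25/28 (N = 1*(1/4) + 8*(-1/7) = 1/4 - 8/7 = -25/28 ≈ -0.89286)
j(-5, 2)*(10 + N) = 15*(10 - 25/28) = 15*(255/28) = 3825/28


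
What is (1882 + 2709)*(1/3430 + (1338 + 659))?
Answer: 31447023201/3430 ≈ 9.1682e+6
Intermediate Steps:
(1882 + 2709)*(1/3430 + (1338 + 659)) = 4591*(1/3430 + 1997) = 4591*(6849711/3430) = 31447023201/3430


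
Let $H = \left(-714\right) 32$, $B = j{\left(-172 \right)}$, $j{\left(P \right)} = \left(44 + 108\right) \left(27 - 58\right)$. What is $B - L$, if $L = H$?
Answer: $18136$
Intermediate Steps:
$j{\left(P \right)} = -4712$ ($j{\left(P \right)} = 152 \left(-31\right) = -4712$)
$B = -4712$
$H = -22848$
$L = -22848$
$B - L = -4712 - -22848 = -4712 + 22848 = 18136$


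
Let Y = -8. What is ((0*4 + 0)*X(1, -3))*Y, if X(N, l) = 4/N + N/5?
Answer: 0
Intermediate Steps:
X(N, l) = 4/N + N/5 (X(N, l) = 4/N + N*(⅕) = 4/N + N/5)
((0*4 + 0)*X(1, -3))*Y = ((0*4 + 0)*(4/1 + (⅕)*1))*(-8) = ((0 + 0)*(4*1 + ⅕))*(-8) = (0*(4 + ⅕))*(-8) = (0*(21/5))*(-8) = 0*(-8) = 0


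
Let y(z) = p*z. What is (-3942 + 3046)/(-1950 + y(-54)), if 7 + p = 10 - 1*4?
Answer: 112/237 ≈ 0.47257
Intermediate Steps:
p = -1 (p = -7 + (10 - 1*4) = -7 + (10 - 4) = -7 + 6 = -1)
y(z) = -z
(-3942 + 3046)/(-1950 + y(-54)) = (-3942 + 3046)/(-1950 - 1*(-54)) = -896/(-1950 + 54) = -896/(-1896) = -896*(-1/1896) = 112/237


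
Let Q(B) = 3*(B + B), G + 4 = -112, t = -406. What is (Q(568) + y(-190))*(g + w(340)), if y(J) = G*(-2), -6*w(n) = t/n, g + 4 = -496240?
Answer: -92122699214/51 ≈ -1.8063e+9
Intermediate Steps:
g = -496244 (g = -4 - 496240 = -496244)
G = -116 (G = -4 - 112 = -116)
w(n) = 203/(3*n) (w(n) = -(-203)/(3*n) = 203/(3*n))
y(J) = 232 (y(J) = -116*(-2) = 232)
Q(B) = 6*B (Q(B) = 3*(2*B) = 6*B)
(Q(568) + y(-190))*(g + w(340)) = (6*568 + 232)*(-496244 + (203/3)/340) = (3408 + 232)*(-496244 + (203/3)*(1/340)) = 3640*(-496244 + 203/1020) = 3640*(-506168677/1020) = -92122699214/51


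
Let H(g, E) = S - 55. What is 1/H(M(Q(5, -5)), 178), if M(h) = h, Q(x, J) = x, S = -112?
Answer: -1/167 ≈ -0.0059880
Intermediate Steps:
H(g, E) = -167 (H(g, E) = -112 - 55 = -167)
1/H(M(Q(5, -5)), 178) = 1/(-167) = -1/167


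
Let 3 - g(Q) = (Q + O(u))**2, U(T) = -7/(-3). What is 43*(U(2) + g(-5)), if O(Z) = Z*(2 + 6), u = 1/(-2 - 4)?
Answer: -13459/9 ≈ -1495.4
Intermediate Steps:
U(T) = 7/3 (U(T) = -7*(-1/3) = 7/3)
u = -1/6 (u = 1/(-6) = -1/6 ≈ -0.16667)
O(Z) = 8*Z (O(Z) = Z*8 = 8*Z)
g(Q) = 3 - (-4/3 + Q)**2 (g(Q) = 3 - (Q + 8*(-1/6))**2 = 3 - (Q - 4/3)**2 = 3 - (-4/3 + Q)**2)
43*(U(2) + g(-5)) = 43*(7/3 + (3 - (-4 + 3*(-5))**2/9)) = 43*(7/3 + (3 - (-4 - 15)**2/9)) = 43*(7/3 + (3 - 1/9*(-19)**2)) = 43*(7/3 + (3 - 1/9*361)) = 43*(7/3 + (3 - 361/9)) = 43*(7/3 - 334/9) = 43*(-313/9) = -13459/9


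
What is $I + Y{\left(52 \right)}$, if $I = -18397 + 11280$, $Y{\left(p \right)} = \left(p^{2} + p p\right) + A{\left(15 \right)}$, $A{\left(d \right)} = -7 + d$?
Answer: $-1701$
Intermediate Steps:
$Y{\left(p \right)} = 8 + 2 p^{2}$ ($Y{\left(p \right)} = \left(p^{2} + p p\right) + \left(-7 + 15\right) = \left(p^{2} + p^{2}\right) + 8 = 2 p^{2} + 8 = 8 + 2 p^{2}$)
$I = -7117$
$I + Y{\left(52 \right)} = -7117 + \left(8 + 2 \cdot 52^{2}\right) = -7117 + \left(8 + 2 \cdot 2704\right) = -7117 + \left(8 + 5408\right) = -7117 + 5416 = -1701$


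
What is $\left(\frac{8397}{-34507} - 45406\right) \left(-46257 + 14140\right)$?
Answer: $\frac{50321983136963}{34507} \approx 1.4583 \cdot 10^{9}$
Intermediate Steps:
$\left(\frac{8397}{-34507} - 45406\right) \left(-46257 + 14140\right) = \left(8397 \left(- \frac{1}{34507}\right) - 45406\right) \left(-32117\right) = \left(- \frac{8397}{34507} - 45406\right) \left(-32117\right) = \left(- \frac{1566833239}{34507}\right) \left(-32117\right) = \frac{50321983136963}{34507}$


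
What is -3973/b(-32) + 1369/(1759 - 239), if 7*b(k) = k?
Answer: 2644783/3040 ≈ 869.99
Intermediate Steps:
b(k) = k/7
-3973/b(-32) + 1369/(1759 - 239) = -3973/((⅐)*(-32)) + 1369/(1759 - 239) = -3973/(-32/7) + 1369/1520 = -3973*(-7/32) + 1369*(1/1520) = 27811/32 + 1369/1520 = 2644783/3040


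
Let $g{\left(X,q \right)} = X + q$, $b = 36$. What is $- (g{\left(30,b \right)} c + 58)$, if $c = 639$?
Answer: $-42232$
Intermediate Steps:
$- (g{\left(30,b \right)} c + 58) = - (\left(30 + 36\right) 639 + 58) = - (66 \cdot 639 + 58) = - (42174 + 58) = \left(-1\right) 42232 = -42232$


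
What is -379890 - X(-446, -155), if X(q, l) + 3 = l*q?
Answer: -449017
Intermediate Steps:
X(q, l) = -3 + l*q
-379890 - X(-446, -155) = -379890 - (-3 - 155*(-446)) = -379890 - (-3 + 69130) = -379890 - 1*69127 = -379890 - 69127 = -449017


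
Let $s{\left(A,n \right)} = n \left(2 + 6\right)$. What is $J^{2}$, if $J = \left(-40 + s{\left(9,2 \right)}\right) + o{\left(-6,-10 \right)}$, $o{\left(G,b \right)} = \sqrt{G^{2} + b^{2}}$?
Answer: $712 - 96 \sqrt{34} \approx 152.23$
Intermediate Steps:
$s{\left(A,n \right)} = 8 n$ ($s{\left(A,n \right)} = n 8 = 8 n$)
$J = -24 + 2 \sqrt{34}$ ($J = \left(-40 + 8 \cdot 2\right) + \sqrt{\left(-6\right)^{2} + \left(-10\right)^{2}} = \left(-40 + 16\right) + \sqrt{36 + 100} = -24 + \sqrt{136} = -24 + 2 \sqrt{34} \approx -12.338$)
$J^{2} = \left(-24 + 2 \sqrt{34}\right)^{2}$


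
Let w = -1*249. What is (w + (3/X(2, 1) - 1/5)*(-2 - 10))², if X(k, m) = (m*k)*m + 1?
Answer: 1671849/25 ≈ 66874.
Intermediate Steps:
X(k, m) = 1 + k*m² (X(k, m) = (k*m)*m + 1 = k*m² + 1 = 1 + k*m²)
w = -249
(w + (3/X(2, 1) - 1/5)*(-2 - 10))² = (-249 + (3/(1 + 2*1²) - 1/5)*(-2 - 10))² = (-249 + (3/(1 + 2*1) - 1*⅕)*(-12))² = (-249 + (3/(1 + 2) - ⅕)*(-12))² = (-249 + (3/3 - ⅕)*(-12))² = (-249 + (3*(⅓) - ⅕)*(-12))² = (-249 + (1 - ⅕)*(-12))² = (-249 + (⅘)*(-12))² = (-249 - 48/5)² = (-1293/5)² = 1671849/25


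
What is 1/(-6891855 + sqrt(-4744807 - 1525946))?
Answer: -2297285/15832557203926 - I*sqrt(6270753)/47497671611778 ≈ -1.451e-7 - 5.2721e-11*I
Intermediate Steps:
1/(-6891855 + sqrt(-4744807 - 1525946)) = 1/(-6891855 + sqrt(-6270753)) = 1/(-6891855 + I*sqrt(6270753))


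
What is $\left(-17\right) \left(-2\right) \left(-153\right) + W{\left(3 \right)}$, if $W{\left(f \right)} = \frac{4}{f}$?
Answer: $- \frac{15602}{3} \approx -5200.7$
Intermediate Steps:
$\left(-17\right) \left(-2\right) \left(-153\right) + W{\left(3 \right)} = \left(-17\right) \left(-2\right) \left(-153\right) + \frac{4}{3} = 34 \left(-153\right) + 4 \cdot \frac{1}{3} = -5202 + \frac{4}{3} = - \frac{15602}{3}$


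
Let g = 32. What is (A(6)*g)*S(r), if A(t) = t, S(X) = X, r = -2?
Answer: -384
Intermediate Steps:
(A(6)*g)*S(r) = (6*32)*(-2) = 192*(-2) = -384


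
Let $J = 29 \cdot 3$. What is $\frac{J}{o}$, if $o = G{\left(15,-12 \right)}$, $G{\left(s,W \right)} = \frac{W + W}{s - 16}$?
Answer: $\frac{29}{8} \approx 3.625$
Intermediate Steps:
$J = 87$
$G{\left(s,W \right)} = \frac{2 W}{-16 + s}$
$o = 24$ ($o = 2 \left(-12\right) \frac{1}{-16 + 15} = 2 \left(-12\right) \frac{1}{-1} = 2 \left(-12\right) \left(-1\right) = 24$)
$\frac{J}{o} = \frac{87}{24} = 87 \cdot \frac{1}{24} = \frac{29}{8}$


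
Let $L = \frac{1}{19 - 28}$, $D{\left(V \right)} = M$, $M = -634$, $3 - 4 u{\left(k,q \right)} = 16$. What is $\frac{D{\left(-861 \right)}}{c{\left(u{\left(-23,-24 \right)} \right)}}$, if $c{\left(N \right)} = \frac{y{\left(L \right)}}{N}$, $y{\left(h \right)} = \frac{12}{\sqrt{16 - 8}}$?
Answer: $\frac{4121 \sqrt{2}}{12} \approx 485.66$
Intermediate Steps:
$u{\left(k,q \right)} = - \frac{13}{4}$ ($u{\left(k,q \right)} = \frac{3}{4} - 4 = - \frac{13}{4}$)
$D{\left(V \right)} = -634$
$L = - \frac{1}{9}$ ($L = \frac{1}{-9} = - \frac{1}{9} \approx -0.11111$)
$y{\left(h \right)} = 3 \sqrt{2}$ ($y{\left(h \right)} = \frac{12}{\sqrt{8}} = \frac{12}{2 \sqrt{2}} = 12 \frac{\sqrt{2}}{4} = 3 \sqrt{2}$)
$c{\left(N \right)} = \frac{3 \sqrt{2}}{N}$
$\frac{D{\left(-861 \right)}}{c{\left(u{\left(-23,-24 \right)} \right)}} = - \frac{634}{3 \sqrt{2} \frac{1}{- \frac{13}{4}}} = - \frac{634}{3 \sqrt{2} \left(- \frac{4}{13}\right)} = - \frac{634}{\left(- \frac{12}{13}\right) \sqrt{2}} = - 634 \left(- \frac{13 \sqrt{2}}{24}\right) = \frac{4121 \sqrt{2}}{12}$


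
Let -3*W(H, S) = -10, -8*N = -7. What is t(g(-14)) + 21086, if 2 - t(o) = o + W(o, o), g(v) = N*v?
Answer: 253163/12 ≈ 21097.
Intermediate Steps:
N = 7/8 (N = -⅛*(-7) = 7/8 ≈ 0.87500)
W(H, S) = 10/3 (W(H, S) = -⅓*(-10) = 10/3)
g(v) = 7*v/8
t(o) = -4/3 - o (t(o) = 2 - (o + 10/3) = 2 - (10/3 + o) = 2 + (-10/3 - o) = -4/3 - o)
t(g(-14)) + 21086 = (-4/3 - 7*(-14)/8) + 21086 = (-4/3 - 1*(-49/4)) + 21086 = (-4/3 + 49/4) + 21086 = 131/12 + 21086 = 253163/12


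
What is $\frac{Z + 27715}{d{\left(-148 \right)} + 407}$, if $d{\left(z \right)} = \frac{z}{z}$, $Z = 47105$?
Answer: $\frac{6235}{34} \approx 183.38$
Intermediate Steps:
$d{\left(z \right)} = 1$
$\frac{Z + 27715}{d{\left(-148 \right)} + 407} = \frac{47105 + 27715}{1 + 407} = \frac{74820}{408} = 74820 \cdot \frac{1}{408} = \frac{6235}{34}$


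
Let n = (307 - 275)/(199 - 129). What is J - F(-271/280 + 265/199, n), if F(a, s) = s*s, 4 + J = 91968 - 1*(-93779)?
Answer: 227534919/1225 ≈ 1.8574e+5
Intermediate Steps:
J = 185743 (J = -4 + (91968 - 1*(-93779)) = -4 + (91968 + 93779) = -4 + 185747 = 185743)
n = 16/35 (n = 32/70 = 32*(1/70) = 16/35 ≈ 0.45714)
F(a, s) = s**2
J - F(-271/280 + 265/199, n) = 185743 - (16/35)**2 = 185743 - 1*256/1225 = 185743 - 256/1225 = 227534919/1225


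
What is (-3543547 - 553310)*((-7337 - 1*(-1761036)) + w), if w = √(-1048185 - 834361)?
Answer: -7184654024043 - 69646569*I*√6514 ≈ -7.1847e+12 - 5.6211e+9*I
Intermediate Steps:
w = 17*I*√6514 (w = √(-1882546) = 17*I*√6514 ≈ 1372.1*I)
(-3543547 - 553310)*((-7337 - 1*(-1761036)) + w) = (-3543547 - 553310)*((-7337 - 1*(-1761036)) + 17*I*√6514) = -4096857*((-7337 + 1761036) + 17*I*√6514) = -4096857*(1753699 + 17*I*√6514) = -7184654024043 - 69646569*I*√6514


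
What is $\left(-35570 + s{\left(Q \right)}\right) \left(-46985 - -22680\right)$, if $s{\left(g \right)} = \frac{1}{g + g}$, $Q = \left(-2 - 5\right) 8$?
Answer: $\frac{96827255505}{112} \approx 8.6453 \cdot 10^{8}$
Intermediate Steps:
$Q = -56$ ($Q = \left(-7\right) 8 = -56$)
$s{\left(g \right)} = \frac{1}{2 g}$
$\left(-35570 + s{\left(Q \right)}\right) \left(-46985 - -22680\right) = \left(-35570 + \frac{1}{2 \left(-56\right)}\right) \left(-46985 - -22680\right) = \left(-35570 + \frac{1}{2} \left(- \frac{1}{56}\right)\right) \left(-46985 + 22680\right) = \left(-35570 - \frac{1}{112}\right) \left(-24305\right) = \left(- \frac{3983841}{112}\right) \left(-24305\right) = \frac{96827255505}{112}$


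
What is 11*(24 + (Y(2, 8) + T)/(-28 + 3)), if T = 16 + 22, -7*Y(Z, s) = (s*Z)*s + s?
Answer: 8954/35 ≈ 255.83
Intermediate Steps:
Y(Z, s) = -s/7 - Z*s²/7 (Y(Z, s) = -((s*Z)*s + s)/7 = -((Z*s)*s + s)/7 = -(Z*s² + s)/7 = -(s + Z*s²)/7 = -s/7 - Z*s²/7)
T = 38
11*(24 + (Y(2, 8) + T)/(-28 + 3)) = 11*(24 + (-⅐*8*(1 + 2*8) + 38)/(-28 + 3)) = 11*(24 + (-⅐*8*(1 + 16) + 38)/(-25)) = 11*(24 + (-⅐*8*17 + 38)*(-1/25)) = 11*(24 + (-136/7 + 38)*(-1/25)) = 11*(24 + (130/7)*(-1/25)) = 11*(24 - 26/35) = 11*(814/35) = 8954/35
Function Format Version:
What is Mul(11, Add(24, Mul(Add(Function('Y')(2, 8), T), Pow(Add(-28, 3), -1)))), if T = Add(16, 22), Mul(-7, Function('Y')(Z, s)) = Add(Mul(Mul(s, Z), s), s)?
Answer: Rational(8954, 35) ≈ 255.83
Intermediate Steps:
Function('Y')(Z, s) = Add(Mul(Rational(-1, 7), s), Mul(Rational(-1, 7), Z, Pow(s, 2))) (Function('Y')(Z, s) = Mul(Rational(-1, 7), Add(Mul(Mul(s, Z), s), s)) = Mul(Rational(-1, 7), Add(Mul(Mul(Z, s), s), s)) = Mul(Rational(-1, 7), Add(Mul(Z, Pow(s, 2)), s)) = Mul(Rational(-1, 7), Add(s, Mul(Z, Pow(s, 2)))) = Add(Mul(Rational(-1, 7), s), Mul(Rational(-1, 7), Z, Pow(s, 2))))
T = 38
Mul(11, Add(24, Mul(Add(Function('Y')(2, 8), T), Pow(Add(-28, 3), -1)))) = Mul(11, Add(24, Mul(Add(Mul(Rational(-1, 7), 8, Add(1, Mul(2, 8))), 38), Pow(Add(-28, 3), -1)))) = Mul(11, Add(24, Mul(Add(Mul(Rational(-1, 7), 8, Add(1, 16)), 38), Pow(-25, -1)))) = Mul(11, Add(24, Mul(Add(Mul(Rational(-1, 7), 8, 17), 38), Rational(-1, 25)))) = Mul(11, Add(24, Mul(Add(Rational(-136, 7), 38), Rational(-1, 25)))) = Mul(11, Add(24, Mul(Rational(130, 7), Rational(-1, 25)))) = Mul(11, Add(24, Rational(-26, 35))) = Mul(11, Rational(814, 35)) = Rational(8954, 35)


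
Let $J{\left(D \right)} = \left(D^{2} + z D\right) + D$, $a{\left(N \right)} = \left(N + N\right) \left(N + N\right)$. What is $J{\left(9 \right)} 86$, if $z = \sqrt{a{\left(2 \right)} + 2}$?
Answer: $7740 + 2322 \sqrt{2} \approx 11024.0$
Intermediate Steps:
$a{\left(N \right)} = 4 N^{2}$ ($a{\left(N \right)} = 2 N 2 N = 4 N^{2}$)
$z = 3 \sqrt{2}$ ($z = \sqrt{4 \cdot 2^{2} + 2} = \sqrt{4 \cdot 4 + 2} = \sqrt{16 + 2} = \sqrt{18} = 3 \sqrt{2} \approx 4.2426$)
$J{\left(D \right)} = D + D^{2} + 3 D \sqrt{2}$ ($J{\left(D \right)} = \left(D^{2} + 3 \sqrt{2} D\right) + D = \left(D^{2} + 3 D \sqrt{2}\right) + D = D + D^{2} + 3 D \sqrt{2}$)
$J{\left(9 \right)} 86 = 9 \left(1 + 9 + 3 \sqrt{2}\right) 86 = 9 \left(10 + 3 \sqrt{2}\right) 86 = \left(90 + 27 \sqrt{2}\right) 86 = 7740 + 2322 \sqrt{2}$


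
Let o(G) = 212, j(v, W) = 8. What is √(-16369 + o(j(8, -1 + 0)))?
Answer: I*√16157 ≈ 127.11*I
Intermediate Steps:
√(-16369 + o(j(8, -1 + 0))) = √(-16369 + 212) = √(-16157) = I*√16157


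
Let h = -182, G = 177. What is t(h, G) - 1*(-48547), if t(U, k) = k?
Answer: 48724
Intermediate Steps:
t(h, G) - 1*(-48547) = 177 - 1*(-48547) = 177 + 48547 = 48724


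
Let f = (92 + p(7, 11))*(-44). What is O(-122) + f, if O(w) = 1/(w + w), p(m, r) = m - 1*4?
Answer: -1019921/244 ≈ -4180.0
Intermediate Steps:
p(m, r) = -4 + m (p(m, r) = m - 4 = -4 + m)
O(w) = 1/(2*w)
f = -4180 (f = (92 + (-4 + 7))*(-44) = (92 + 3)*(-44) = 95*(-44) = -4180)
O(-122) + f = (½)/(-122) - 4180 = (½)*(-1/122) - 4180 = -1/244 - 4180 = -1019921/244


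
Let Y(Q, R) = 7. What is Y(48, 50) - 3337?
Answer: -3330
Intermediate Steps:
Y(48, 50) - 3337 = 7 - 3337 = -3330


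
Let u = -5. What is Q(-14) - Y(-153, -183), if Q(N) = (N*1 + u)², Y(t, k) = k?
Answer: 544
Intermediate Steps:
Q(N) = (-5 + N)² (Q(N) = (N*1 - 5)² = (N - 5)² = (-5 + N)²)
Q(-14) - Y(-153, -183) = (-5 - 14)² - 1*(-183) = (-19)² + 183 = 361 + 183 = 544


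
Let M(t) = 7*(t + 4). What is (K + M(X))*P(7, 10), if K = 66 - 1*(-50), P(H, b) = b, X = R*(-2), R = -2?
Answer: 1720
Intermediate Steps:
X = 4 (X = -2*(-2) = 4)
K = 116 (K = 66 + 50 = 116)
M(t) = 28 + 7*t (M(t) = 7*(4 + t) = 28 + 7*t)
(K + M(X))*P(7, 10) = (116 + (28 + 7*4))*10 = (116 + (28 + 28))*10 = (116 + 56)*10 = 172*10 = 1720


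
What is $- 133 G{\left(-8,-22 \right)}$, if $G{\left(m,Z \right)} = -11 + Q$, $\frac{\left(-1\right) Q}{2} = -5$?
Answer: $133$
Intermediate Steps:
$Q = 10$ ($Q = \left(-2\right) \left(-5\right) = 10$)
$G{\left(m,Z \right)} = -1$ ($G{\left(m,Z \right)} = -11 + 10 = -1$)
$- 133 G{\left(-8,-22 \right)} = \left(-133\right) \left(-1\right) = 133$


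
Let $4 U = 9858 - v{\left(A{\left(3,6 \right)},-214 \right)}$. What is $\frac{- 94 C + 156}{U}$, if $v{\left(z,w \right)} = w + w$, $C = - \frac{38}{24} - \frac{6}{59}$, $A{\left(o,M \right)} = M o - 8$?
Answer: $\frac{111295}{910311} \approx 0.12226$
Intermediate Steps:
$A{\left(o,M \right)} = -8 + M o$
$C = - \frac{1193}{708}$ ($C = \left(-38\right) \frac{1}{24} - \frac{6}{59} = - \frac{19}{12} - \frac{6}{59} = - \frac{1193}{708} \approx -1.685$)
$v{\left(z,w \right)} = 2 w$
$U = \frac{5143}{2}$ ($U = \frac{9858 - 2 \left(-214\right)}{4} = \frac{9858 - -428}{4} = \frac{9858 + 428}{4} = \frac{1}{4} \cdot 10286 = \frac{5143}{2} \approx 2571.5$)
$\frac{- 94 C + 156}{U} = \frac{\left(-94\right) \left(- \frac{1193}{708}\right) + 156}{\frac{5143}{2}} = \left(\frac{56071}{354} + 156\right) \frac{2}{5143} = \frac{111295}{354} \cdot \frac{2}{5143} = \frac{111295}{910311}$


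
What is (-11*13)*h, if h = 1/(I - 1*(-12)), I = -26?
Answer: 143/14 ≈ 10.214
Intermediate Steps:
h = -1/14 (h = 1/(-26 - 1*(-12)) = 1/(-26 + 12) = 1/(-14) = -1/14 ≈ -0.071429)
(-11*13)*h = -11*13*(-1/14) = -143*(-1/14) = 143/14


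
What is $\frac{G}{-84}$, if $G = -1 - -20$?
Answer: $- \frac{19}{84} \approx -0.22619$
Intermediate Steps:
$G = 19$ ($G = -1 + 20 = 19$)
$\frac{G}{-84} = \frac{19}{-84} = 19 \left(- \frac{1}{84}\right) = - \frac{19}{84}$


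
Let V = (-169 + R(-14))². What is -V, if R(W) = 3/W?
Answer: -5612161/196 ≈ -28633.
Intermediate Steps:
V = 5612161/196 (V = (-169 + 3/(-14))² = (-169 + 3*(-1/14))² = (-169 - 3/14)² = (-2369/14)² = 5612161/196 ≈ 28633.)
-V = -1*5612161/196 = -5612161/196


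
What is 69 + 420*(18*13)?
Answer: 98349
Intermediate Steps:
69 + 420*(18*13) = 69 + 420*234 = 69 + 98280 = 98349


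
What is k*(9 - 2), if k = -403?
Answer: -2821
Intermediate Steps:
k*(9 - 2) = -403*(9 - 2) = -403*7 = -2821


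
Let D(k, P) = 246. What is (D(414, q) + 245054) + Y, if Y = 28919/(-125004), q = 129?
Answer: 2787586571/11364 ≈ 2.4530e+5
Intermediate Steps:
Y = -2629/11364 (Y = 28919*(-1/125004) = -2629/11364 ≈ -0.23134)
(D(414, q) + 245054) + Y = (246 + 245054) - 2629/11364 = 245300 - 2629/11364 = 2787586571/11364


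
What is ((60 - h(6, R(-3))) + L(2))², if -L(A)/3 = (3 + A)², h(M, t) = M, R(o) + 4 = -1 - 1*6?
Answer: 441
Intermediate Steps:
R(o) = -11 (R(o) = -4 + (-1 - 1*6) = -4 + (-1 - 6) = -4 - 7 = -11)
L(A) = -3*(3 + A)²
((60 - h(6, R(-3))) + L(2))² = ((60 - 1*6) - 3*(3 + 2)²)² = ((60 - 6) - 3*5²)² = (54 - 3*25)² = (54 - 75)² = (-21)² = 441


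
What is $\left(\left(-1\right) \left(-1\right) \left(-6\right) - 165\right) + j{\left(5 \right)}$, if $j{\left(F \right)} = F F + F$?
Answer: $-141$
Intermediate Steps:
$j{\left(F \right)} = F + F^{2}$ ($j{\left(F \right)} = F^{2} + F = F + F^{2}$)
$\left(\left(-1\right) \left(-1\right) \left(-6\right) - 165\right) + j{\left(5 \right)} = \left(\left(-1\right) \left(-1\right) \left(-6\right) - 165\right) + 5 \left(1 + 5\right) = \left(1 \left(-6\right) - 165\right) + 5 \cdot 6 = \left(-6 - 165\right) + 30 = -171 + 30 = -141$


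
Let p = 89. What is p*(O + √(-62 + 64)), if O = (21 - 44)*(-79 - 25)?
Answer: 212888 + 89*√2 ≈ 2.1301e+5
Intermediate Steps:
O = 2392 (O = -23*(-104) = 2392)
p*(O + √(-62 + 64)) = 89*(2392 + √(-62 + 64)) = 89*(2392 + √2) = 212888 + 89*√2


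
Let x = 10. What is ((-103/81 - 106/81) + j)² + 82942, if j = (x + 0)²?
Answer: 606450343/6561 ≈ 92433.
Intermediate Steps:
j = 100 (j = (10 + 0)² = 10² = 100)
((-103/81 - 106/81) + j)² + 82942 = ((-103/81 - 106/81) + 100)² + 82942 = (-209/81 + 100)² + 82942 = (7891/81)² + 82942 = 62267881/6561 + 82942 = 606450343/6561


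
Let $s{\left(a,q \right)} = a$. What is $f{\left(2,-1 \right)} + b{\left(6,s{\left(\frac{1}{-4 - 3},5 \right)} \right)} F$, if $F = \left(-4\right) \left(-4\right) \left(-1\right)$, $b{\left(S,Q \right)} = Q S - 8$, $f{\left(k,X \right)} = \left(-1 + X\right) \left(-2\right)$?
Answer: $\frac{1020}{7} \approx 145.71$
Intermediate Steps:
$f{\left(k,X \right)} = 2 - 2 X$
$b{\left(S,Q \right)} = -8 + Q S$
$F = -16$ ($F = 16 \left(-1\right) = -16$)
$f{\left(2,-1 \right)} + b{\left(6,s{\left(\frac{1}{-4 - 3},5 \right)} \right)} F = \left(2 - -2\right) + \left(-8 + \frac{1}{-4 - 3} \cdot 6\right) \left(-16\right) = \left(2 + 2\right) + \left(-8 + \frac{1}{-7} \cdot 6\right) \left(-16\right) = 4 + \left(-8 - \frac{6}{7}\right) \left(-16\right) = 4 - - \frac{992}{7} = 4 + \frac{992}{7} = \frac{1020}{7}$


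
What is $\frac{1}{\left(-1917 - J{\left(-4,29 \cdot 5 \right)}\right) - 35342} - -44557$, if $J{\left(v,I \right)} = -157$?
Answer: $\frac{1653153813}{37102} \approx 44557.0$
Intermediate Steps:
$\frac{1}{\left(-1917 - J{\left(-4,29 \cdot 5 \right)}\right) - 35342} - -44557 = \frac{1}{\left(-1917 - -157\right) - 35342} - -44557 = \frac{1}{\left(-1917 + 157\right) - 35342} + 44557 = \frac{1}{-1760 - 35342} + 44557 = \frac{1}{-37102} + 44557 = - \frac{1}{37102} + 44557 = \frac{1653153813}{37102}$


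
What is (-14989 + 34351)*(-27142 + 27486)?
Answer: 6660528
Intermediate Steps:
(-14989 + 34351)*(-27142 + 27486) = 19362*344 = 6660528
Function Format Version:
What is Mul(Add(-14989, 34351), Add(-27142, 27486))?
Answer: 6660528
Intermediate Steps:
Mul(Add(-14989, 34351), Add(-27142, 27486)) = Mul(19362, 344) = 6660528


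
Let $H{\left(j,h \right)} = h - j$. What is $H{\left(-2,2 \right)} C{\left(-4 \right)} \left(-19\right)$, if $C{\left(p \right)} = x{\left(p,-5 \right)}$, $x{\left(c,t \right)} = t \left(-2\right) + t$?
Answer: $-380$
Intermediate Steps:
$x{\left(c,t \right)} = - t$ ($x{\left(c,t \right)} = - 2 t + t = - t$)
$C{\left(p \right)} = 5$ ($C{\left(p \right)} = \left(-1\right) \left(-5\right) = 5$)
$H{\left(-2,2 \right)} C{\left(-4 \right)} \left(-19\right) = \left(2 - -2\right) 5 \left(-19\right) = \left(2 + 2\right) 5 \left(-19\right) = 4 \cdot 5 \left(-19\right) = 20 \left(-19\right) = -380$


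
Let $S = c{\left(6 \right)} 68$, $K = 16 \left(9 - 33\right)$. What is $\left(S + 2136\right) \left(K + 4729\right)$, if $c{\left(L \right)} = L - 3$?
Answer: $10167300$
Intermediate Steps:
$K = -384$ ($K = 16 \left(-24\right) = -384$)
$c{\left(L \right)} = -3 + L$ ($c{\left(L \right)} = L - 3 = -3 + L$)
$S = 204$ ($S = \left(-3 + 6\right) 68 = 3 \cdot 68 = 204$)
$\left(S + 2136\right) \left(K + 4729\right) = \left(204 + 2136\right) \left(-384 + 4729\right) = 2340 \cdot 4345 = 10167300$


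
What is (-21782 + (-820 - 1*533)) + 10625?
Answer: -12510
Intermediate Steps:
(-21782 + (-820 - 1*533)) + 10625 = (-21782 + (-820 - 533)) + 10625 = (-21782 - 1353) + 10625 = -23135 + 10625 = -12510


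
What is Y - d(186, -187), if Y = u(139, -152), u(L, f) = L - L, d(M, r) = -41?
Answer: 41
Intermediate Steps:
u(L, f) = 0
Y = 0
Y - d(186, -187) = 0 - 1*(-41) = 0 + 41 = 41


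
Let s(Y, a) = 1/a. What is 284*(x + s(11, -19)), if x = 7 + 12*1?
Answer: 102240/19 ≈ 5381.1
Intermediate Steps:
x = 19 (x = 7 + 12 = 19)
284*(x + s(11, -19)) = 284*(19 + 1/(-19)) = 284*(19 - 1/19) = 284*(360/19) = 102240/19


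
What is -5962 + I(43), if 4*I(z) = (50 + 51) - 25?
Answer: -5943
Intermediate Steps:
I(z) = 19 (I(z) = ((50 + 51) - 25)/4 = (101 - 25)/4 = (¼)*76 = 19)
-5962 + I(43) = -5962 + 19 = -5943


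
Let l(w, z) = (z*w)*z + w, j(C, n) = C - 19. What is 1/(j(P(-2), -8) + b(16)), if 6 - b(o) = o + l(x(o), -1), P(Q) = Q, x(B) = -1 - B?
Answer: ⅓ ≈ 0.33333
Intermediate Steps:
j(C, n) = -19 + C
l(w, z) = w + w*z² (l(w, z) = (w*z)*z + w = w*z² + w = w + w*z²)
b(o) = 8 + o (b(o) = 6 - (o + (-1 - o)*(1 + (-1)²)) = 6 - (o + (-1 - o)*(1 + 1)) = 6 - (o + (-1 - o)*2) = 6 - (o + (-2 - 2*o)) = 6 - (-2 - o) = 6 + (2 + o) = 8 + o)
1/(j(P(-2), -8) + b(16)) = 1/((-19 - 2) + (8 + 16)) = 1/(-21 + 24) = 1/3 = ⅓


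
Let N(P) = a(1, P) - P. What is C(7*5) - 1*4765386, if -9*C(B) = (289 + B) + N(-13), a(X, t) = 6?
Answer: -42888817/9 ≈ -4.7654e+6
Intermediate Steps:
N(P) = 6 - P
C(B) = -308/9 - B/9 (C(B) = -((289 + B) + (6 - 1*(-13)))/9 = -((289 + B) + (6 + 13))/9 = -((289 + B) + 19)/9 = -(308 + B)/9 = -308/9 - B/9)
C(7*5) - 1*4765386 = (-308/9 - 7*5/9) - 1*4765386 = (-308/9 - ⅑*35) - 4765386 = (-308/9 - 35/9) - 4765386 = -343/9 - 4765386 = -42888817/9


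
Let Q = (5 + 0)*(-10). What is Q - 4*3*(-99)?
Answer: 1138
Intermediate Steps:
Q = -50 (Q = 5*(-10) = -50)
Q - 4*3*(-99) = -50 - 4*3*(-99) = -50 - 12*(-99) = -50 + 1188 = 1138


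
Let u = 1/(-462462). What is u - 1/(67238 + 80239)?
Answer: -6161/688914226 ≈ -8.9431e-6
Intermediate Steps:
u = -1/462462 ≈ -2.1623e-6
u - 1/(67238 + 80239) = -1/462462 - 1/(67238 + 80239) = -1/462462 - 1/147477 = -6161/688914226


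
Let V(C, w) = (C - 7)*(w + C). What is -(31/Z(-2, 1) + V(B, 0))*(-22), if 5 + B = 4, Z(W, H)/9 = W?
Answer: 1243/9 ≈ 138.11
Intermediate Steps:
Z(W, H) = 9*W
B = -1 (B = -5 + 4 = -1)
V(C, w) = (-7 + C)*(C + w)
-(31/Z(-2, 1) + V(B, 0))*(-22) = -(31/((9*(-2))) + ((-1)**2 - 7*(-1) - 7*0 - 1*0))*(-22) = -(31/(-18) + (1 + 7 + 0 + 0))*(-22) = -(31*(-1/18) + 8)*(-22) = -(-31/18 + 8)*(-22) = -113*(-22)/18 = -1*(-1243/9) = 1243/9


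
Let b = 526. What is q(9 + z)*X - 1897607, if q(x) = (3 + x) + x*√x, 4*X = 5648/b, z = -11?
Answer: -499069935/263 - 1412*I*√2/263 ≈ -1.8976e+6 - 7.5927*I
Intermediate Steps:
X = 706/263 (X = (5648/526)/4 = (5648*(1/526))/4 = (¼)*(2824/263) = 706/263 ≈ 2.6844)
q(x) = 3 + x + x^(3/2) (q(x) = (3 + x) + x^(3/2) = 3 + x + x^(3/2))
q(9 + z)*X - 1897607 = (3 + (9 - 11) + (9 - 11)^(3/2))*(706/263) - 1897607 = (3 - 2 + (-2)^(3/2))*(706/263) - 1897607 = (3 - 2 - 2*I*√2)*(706/263) - 1897607 = (1 - 2*I*√2)*(706/263) - 1897607 = (706/263 - 1412*I*√2/263) - 1897607 = -499069935/263 - 1412*I*√2/263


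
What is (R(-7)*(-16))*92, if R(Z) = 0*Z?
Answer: 0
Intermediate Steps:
R(Z) = 0
(R(-7)*(-16))*92 = (0*(-16))*92 = 0*92 = 0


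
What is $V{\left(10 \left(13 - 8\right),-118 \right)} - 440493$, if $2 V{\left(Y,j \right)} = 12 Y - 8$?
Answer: $-440197$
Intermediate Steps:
$V{\left(Y,j \right)} = -4 + 6 Y$ ($V{\left(Y,j \right)} = \frac{12 Y - 8}{2} = \frac{-8 + 12 Y}{2} = -4 + 6 Y$)
$V{\left(10 \left(13 - 8\right),-118 \right)} - 440493 = \left(-4 + 6 \cdot 10 \left(13 - 8\right)\right) - 440493 = \left(-4 + 6 \cdot 10 \cdot 5\right) - 440493 = \left(-4 + 6 \cdot 50\right) - 440493 = \left(-4 + 300\right) - 440493 = 296 - 440493 = -440197$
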